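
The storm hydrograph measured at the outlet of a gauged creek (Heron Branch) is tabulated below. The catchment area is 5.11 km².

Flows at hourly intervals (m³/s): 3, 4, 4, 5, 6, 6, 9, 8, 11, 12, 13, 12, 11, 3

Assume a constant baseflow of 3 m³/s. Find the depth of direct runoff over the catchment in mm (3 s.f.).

Direct runoff: 0.0, 1.0, 1.0, 2.0, 3.0, 3.0, 6.0, 5.0, 8.0, 9.0, 10.0, 9.0, 8.0, 0.0 m³/s; ΣQ_DR = 65.00 m³/s.
V = ΣQ_DR · Δt = 65.00 × 3600 s = 2.340 × 10^5 m³.
Over A = 5.11 km², depth = V / A = 45.8 mm.

d ≈ 45.8 mm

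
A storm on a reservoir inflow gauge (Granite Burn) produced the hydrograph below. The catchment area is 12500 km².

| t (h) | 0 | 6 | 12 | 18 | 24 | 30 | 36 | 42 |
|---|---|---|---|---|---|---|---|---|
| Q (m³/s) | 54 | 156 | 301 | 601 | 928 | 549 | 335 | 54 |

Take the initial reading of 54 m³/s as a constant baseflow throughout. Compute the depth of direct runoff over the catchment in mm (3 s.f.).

d ≈ 4.40 mm

Direct runoff: 0.0, 102.0, 247.0, 547.0, 874.0, 495.0, 281.0, 0.0 m³/s; ΣQ_DR = 2546 m³/s.
V = ΣQ_DR · Δt = 2546 × 21600 s = 5.499 × 10^7 m³.
Over A = 12500 km², depth = V / A = 4.40 mm.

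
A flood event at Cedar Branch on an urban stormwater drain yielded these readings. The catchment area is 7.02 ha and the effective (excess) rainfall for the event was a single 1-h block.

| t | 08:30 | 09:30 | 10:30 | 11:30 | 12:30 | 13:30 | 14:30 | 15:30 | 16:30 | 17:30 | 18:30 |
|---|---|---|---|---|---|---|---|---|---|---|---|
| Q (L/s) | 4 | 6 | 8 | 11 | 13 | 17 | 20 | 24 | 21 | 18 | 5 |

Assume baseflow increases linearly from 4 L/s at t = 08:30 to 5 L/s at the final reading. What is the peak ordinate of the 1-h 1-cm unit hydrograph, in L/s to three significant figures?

Direct runoff: 0.00, 1.90, 3.80, 6.70, 8.60, 12.50, 15.40, 19.30, 16.20, 13.10, 0.00 L/s; ΣQ_DR = 97.50 L/s, peak = 19.30 L/s.
Runoff depth d = ΣQ_DR·Δt / A = 97.50 × 3600 / (7.02 ha) = 5.000 mm.
The 1-cm UH is the DRH scaled by (10 mm)/d, so U_p = 19.30 × 10/5.000 = 38.6 L/s.

U_p ≈ 38.6 L/s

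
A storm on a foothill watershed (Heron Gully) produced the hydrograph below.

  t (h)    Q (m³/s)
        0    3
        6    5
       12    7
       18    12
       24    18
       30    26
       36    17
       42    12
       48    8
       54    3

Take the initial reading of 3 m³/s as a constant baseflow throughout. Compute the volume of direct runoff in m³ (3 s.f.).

Direct-runoff ordinates (Q − Q_b): 0.0, 2.0, 4.0, 9.0, 15.0, 23.0, 14.0, 9.0, 5.0, 0.0 m³/s.
ΣQ_DR = 81.00 m³/s.
With Δt = 6 h = 21600 s, V = ΣQ_DR · Δt = 81.00 × 21600 = 1.75 × 10^6 m³.

V ≈ 1.75 × 10^6 m³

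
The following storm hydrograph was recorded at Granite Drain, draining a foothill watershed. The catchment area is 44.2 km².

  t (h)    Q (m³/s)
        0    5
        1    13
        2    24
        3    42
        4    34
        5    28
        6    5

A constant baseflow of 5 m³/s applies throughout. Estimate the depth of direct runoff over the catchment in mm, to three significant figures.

Direct runoff: 0.0, 8.0, 19.0, 37.0, 29.0, 23.0, 0.0 m³/s; ΣQ_DR = 116.0 m³/s.
V = ΣQ_DR · Δt = 116.0 × 3600 s = 4.176 × 10^5 m³.
Over A = 44.2 km², depth = V / A = 9.45 mm.

d ≈ 9.45 mm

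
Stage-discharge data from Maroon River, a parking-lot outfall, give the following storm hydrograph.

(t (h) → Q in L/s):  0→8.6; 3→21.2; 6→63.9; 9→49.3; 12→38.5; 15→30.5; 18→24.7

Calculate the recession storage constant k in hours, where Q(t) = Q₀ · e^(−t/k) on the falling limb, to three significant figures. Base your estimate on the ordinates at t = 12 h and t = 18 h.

k ≈ 13.5 h

On the falling limb, Q drops from 38.5 to 24.7 L/s between t = 12 h and t = 18 h (Δt = 6 h).
k = −Δt / ln(Q₂/Q₁) = −6 / ln(24.7/38.5) = 13.5 h.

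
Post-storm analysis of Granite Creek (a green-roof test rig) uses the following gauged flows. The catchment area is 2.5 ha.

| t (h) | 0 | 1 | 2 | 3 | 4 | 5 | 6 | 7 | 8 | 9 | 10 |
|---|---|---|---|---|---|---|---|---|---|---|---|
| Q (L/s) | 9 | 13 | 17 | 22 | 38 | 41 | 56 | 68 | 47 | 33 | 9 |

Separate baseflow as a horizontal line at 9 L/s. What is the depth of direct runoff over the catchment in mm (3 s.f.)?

Direct runoff: 0.0, 4.0, 8.0, 13.0, 29.0, 32.0, 47.0, 59.0, 38.0, 24.0, 0.0 L/s; ΣQ_DR = 254.0 L/s.
V = ΣQ_DR · Δt = 254.0 × 3600 s = 9.144 × 10^5 L.
Over A = 2.5 ha, depth = V / A = 36.6 mm.

d ≈ 36.6 mm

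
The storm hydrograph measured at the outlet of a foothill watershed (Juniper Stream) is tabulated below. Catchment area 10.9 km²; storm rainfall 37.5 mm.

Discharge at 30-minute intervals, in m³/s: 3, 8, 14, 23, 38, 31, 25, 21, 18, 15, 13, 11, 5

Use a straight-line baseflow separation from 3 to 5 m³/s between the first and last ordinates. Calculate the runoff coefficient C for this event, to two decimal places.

C ≈ 0.76

ΣQ_DR = 173.0 m³/s; V = ΣQ_DR·Δt = 3.114 × 10^5 m³.
Runoff depth d = V / A = 28.57 mm.
C = d / P = 28.57 / 37.5 = 0.76.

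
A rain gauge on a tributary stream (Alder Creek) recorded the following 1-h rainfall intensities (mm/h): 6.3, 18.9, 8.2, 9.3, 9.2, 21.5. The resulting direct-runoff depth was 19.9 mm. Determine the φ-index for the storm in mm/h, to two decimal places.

φ ≈ 10.25 mm/h

Only the 2 blocks with intensity above φ contribute runoff: 18.9, 21.5 mm/h.
Σ(I−φ)·Δt = d  ⇒  (18.9+21.5 − 2φ)·1 = 19.9
φ = (40.40 − 19.9/1) / 2 = 10.25 mm/h.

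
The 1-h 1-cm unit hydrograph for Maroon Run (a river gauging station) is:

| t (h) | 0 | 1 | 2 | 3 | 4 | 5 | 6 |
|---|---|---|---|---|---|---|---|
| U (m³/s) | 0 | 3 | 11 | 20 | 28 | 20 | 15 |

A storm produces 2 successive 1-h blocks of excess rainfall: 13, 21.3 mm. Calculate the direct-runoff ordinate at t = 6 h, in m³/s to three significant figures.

Q ≈ 62.1 m³/s

By discrete convolution, Q_j = Σ (P_i / 10 mm) · U_{j−i}.
At t = 6 h (j=6): Q = (13/10)·15 + (21.3/10)·20 = 62.1 m³/s.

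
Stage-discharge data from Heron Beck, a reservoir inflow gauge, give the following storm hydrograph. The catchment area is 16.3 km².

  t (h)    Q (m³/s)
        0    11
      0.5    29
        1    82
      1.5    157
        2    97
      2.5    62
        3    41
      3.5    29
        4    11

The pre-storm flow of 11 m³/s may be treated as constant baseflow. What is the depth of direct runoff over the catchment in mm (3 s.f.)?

d ≈ 46.4 mm

Direct runoff: 0.0, 18.0, 71.0, 146.0, 86.0, 51.0, 30.0, 18.0, 0.0 m³/s; ΣQ_DR = 420.0 m³/s.
V = ΣQ_DR · Δt = 420.0 × 1800 s = 7.560 × 10^5 m³.
Over A = 16.3 km², depth = V / A = 46.4 mm.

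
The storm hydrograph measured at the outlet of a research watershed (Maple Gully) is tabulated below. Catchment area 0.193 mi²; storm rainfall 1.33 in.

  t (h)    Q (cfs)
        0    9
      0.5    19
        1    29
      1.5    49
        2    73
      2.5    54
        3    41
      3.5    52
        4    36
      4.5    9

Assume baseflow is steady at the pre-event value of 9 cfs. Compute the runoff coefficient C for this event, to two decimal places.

ΣQ_DR = 281.0 cfs; V = ΣQ_DR·Δt = 5.058 × 10^5 ft³.
Runoff depth d = V / A = 1.128 in.
C = d / P = 1.128 / 1.33 = 0.85.

C ≈ 0.85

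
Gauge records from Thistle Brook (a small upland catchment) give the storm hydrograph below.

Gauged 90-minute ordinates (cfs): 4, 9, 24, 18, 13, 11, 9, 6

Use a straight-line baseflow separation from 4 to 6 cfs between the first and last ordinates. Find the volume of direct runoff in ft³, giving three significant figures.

V ≈ 2.92 × 10^5 ft³

Direct-runoff ordinates (Q − Q_b): 0.00, 4.71, 19.43, 13.14, 7.86, 5.57, 3.29, 0.00 cfs.
ΣQ_DR = 54.00 cfs.
With Δt = 1.5 h = 5400 s, V = ΣQ_DR · Δt = 54.00 × 5400 = 2.92 × 10^5 ft³.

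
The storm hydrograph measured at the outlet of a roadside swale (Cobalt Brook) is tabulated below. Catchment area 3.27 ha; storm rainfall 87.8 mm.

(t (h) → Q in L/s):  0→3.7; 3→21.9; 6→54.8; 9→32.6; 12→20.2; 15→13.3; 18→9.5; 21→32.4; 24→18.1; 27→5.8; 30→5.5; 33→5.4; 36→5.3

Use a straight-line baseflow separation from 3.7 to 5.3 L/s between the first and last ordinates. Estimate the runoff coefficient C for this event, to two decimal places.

ΣQ_DR = 170.0 L/s; V = ΣQ_DR·Δt = 1.836 × 10^6 L.
Runoff depth d = V / A = 56.15 mm.
C = d / P = 56.15 / 87.8 = 0.64.

C ≈ 0.64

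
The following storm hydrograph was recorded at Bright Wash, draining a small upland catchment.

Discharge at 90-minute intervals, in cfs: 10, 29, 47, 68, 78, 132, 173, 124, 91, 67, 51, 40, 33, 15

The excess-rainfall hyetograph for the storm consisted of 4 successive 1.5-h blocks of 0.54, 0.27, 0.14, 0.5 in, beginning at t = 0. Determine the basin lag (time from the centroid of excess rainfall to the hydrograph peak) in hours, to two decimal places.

t_L ≈ 6.13 h

Centroid of excess rainfall: t_c = Σ P_i·t̄_i / ΣP_i = 2.8707 h (block centres at 0.75, 2.25, 3.75, 5.25 h).
Hydrograph peak occurs at t = 9 h, so basin lag t_L = 9 − 2.8707 = 6.13 h.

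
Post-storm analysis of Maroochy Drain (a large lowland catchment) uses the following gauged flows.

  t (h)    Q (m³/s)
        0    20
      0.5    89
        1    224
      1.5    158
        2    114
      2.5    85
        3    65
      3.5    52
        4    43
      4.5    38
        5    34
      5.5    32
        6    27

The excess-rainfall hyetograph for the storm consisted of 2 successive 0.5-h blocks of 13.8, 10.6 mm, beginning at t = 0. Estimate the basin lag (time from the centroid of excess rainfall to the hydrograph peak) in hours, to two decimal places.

Centroid of excess rainfall: t_c = Σ P_i·t̄_i / ΣP_i = 0.4672 h (block centres at 0.25, 0.75 h).
Hydrograph peak occurs at t = 1 h, so basin lag t_L = 1 − 0.4672 = 0.53 h.

t_L ≈ 0.53 h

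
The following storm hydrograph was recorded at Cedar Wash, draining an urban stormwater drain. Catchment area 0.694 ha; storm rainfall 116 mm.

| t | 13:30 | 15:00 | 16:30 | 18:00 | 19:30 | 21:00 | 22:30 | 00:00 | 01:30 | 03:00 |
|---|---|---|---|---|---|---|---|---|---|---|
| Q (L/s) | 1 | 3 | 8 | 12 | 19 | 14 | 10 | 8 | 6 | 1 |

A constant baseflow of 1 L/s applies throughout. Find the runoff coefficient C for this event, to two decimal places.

ΣQ_DR = 72.00 L/s; V = ΣQ_DR·Δt = 3.888 × 10^5 L.
Runoff depth d = V / A = 56.02 mm.
C = d / P = 56.02 / 116 = 0.48.

C ≈ 0.48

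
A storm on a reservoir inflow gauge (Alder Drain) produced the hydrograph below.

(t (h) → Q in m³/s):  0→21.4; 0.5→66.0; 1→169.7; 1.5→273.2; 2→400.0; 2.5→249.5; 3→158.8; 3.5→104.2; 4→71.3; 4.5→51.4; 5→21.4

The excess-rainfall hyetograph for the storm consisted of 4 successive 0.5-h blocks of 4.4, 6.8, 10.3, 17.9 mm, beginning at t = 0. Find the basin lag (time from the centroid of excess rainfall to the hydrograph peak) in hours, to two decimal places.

t_L ≈ 0.72 h

Centroid of excess rainfall: t_c = Σ P_i·t̄_i / ΣP_i = 1.2792 h (block centres at 0.25, 0.75, 1.25, 1.75 h).
Hydrograph peak occurs at t = 2 h, so basin lag t_L = 2 − 1.2792 = 0.72 h.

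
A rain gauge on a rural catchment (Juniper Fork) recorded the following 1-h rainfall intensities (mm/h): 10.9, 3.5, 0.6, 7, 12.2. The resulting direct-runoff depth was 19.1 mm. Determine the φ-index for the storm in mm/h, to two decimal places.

φ ≈ 3.67 mm/h

Only the 3 blocks with intensity above φ contribute runoff: 10.9, 7, 12.2 mm/h.
Σ(I−φ)·Δt = d  ⇒  (10.9+7+12.2 − 3φ)·1 = 19.1
φ = (30.10 − 19.1/1) / 3 = 3.67 mm/h.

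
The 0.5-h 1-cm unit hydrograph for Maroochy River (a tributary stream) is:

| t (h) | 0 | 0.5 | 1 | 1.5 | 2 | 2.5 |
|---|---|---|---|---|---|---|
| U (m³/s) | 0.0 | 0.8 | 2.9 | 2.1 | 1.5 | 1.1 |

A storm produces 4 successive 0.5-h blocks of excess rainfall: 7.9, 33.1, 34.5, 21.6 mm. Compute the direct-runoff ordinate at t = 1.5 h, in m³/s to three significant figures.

By discrete convolution, Q_j = Σ (P_i / 10 mm) · U_{j−i}.
At t = 1.5 h (j=3): Q = (7.9/10)·2.1 + (33.1/10)·2.9 + (34.5/10)·0.8 + (21.6/10)·0.0 = 14.0 m³/s.

Q ≈ 14.0 m³/s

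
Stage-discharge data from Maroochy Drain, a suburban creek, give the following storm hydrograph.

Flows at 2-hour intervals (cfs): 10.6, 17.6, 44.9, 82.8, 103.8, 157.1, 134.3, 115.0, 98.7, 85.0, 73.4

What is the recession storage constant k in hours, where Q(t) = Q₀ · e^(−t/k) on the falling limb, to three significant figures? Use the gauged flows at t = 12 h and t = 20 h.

On the falling limb, Q drops from 134.3 to 73.4 cfs between t = 12 h and t = 20 h (Δt = 8 h).
k = −Δt / ln(Q₂/Q₁) = −8 / ln(73.4/134.3) = 13.2 h.

k ≈ 13.2 h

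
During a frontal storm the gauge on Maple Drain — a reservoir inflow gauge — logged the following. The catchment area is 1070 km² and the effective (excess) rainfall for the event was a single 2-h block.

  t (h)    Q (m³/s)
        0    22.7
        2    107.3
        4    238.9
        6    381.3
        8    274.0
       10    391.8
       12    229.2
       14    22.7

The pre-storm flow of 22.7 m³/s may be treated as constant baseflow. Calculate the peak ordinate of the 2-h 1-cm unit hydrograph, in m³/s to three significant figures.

U_p ≈ 369 m³/s

Direct runoff: 0.0, 84.6, 216.2, 358.6, 251.3, 369.1, 206.5, 0.0 m³/s; ΣQ_DR = 1486 m³/s, peak = 369.1 m³/s.
Runoff depth d = ΣQ_DR·Δt / A = 1486 × 7200 / (1070 km²) = 10.00 mm.
The 1-cm UH is the DRH scaled by (10 mm)/d, so U_p = 369.1 × 10/10.00 = 369 m³/s.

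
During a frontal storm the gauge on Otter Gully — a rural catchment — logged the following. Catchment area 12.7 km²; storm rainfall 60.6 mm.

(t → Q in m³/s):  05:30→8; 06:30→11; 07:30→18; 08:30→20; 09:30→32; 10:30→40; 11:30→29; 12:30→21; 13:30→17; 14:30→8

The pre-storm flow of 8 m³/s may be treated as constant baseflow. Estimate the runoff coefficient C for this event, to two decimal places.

C ≈ 0.58

ΣQ_DR = 124.0 m³/s; V = ΣQ_DR·Δt = 4.464 × 10^5 m³.
Runoff depth d = V / A = 35.15 mm.
C = d / P = 35.15 / 60.6 = 0.58.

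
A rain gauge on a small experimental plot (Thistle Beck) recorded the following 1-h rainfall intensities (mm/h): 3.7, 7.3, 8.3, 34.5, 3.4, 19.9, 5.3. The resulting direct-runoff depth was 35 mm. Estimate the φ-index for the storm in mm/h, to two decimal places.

φ ≈ 9.70 mm/h

Only the 2 blocks with intensity above φ contribute runoff: 34.5, 19.9 mm/h.
Σ(I−φ)·Δt = d  ⇒  (34.5+19.9 − 2φ)·1 = 35
φ = (54.40 − 35/1) / 2 = 9.70 mm/h.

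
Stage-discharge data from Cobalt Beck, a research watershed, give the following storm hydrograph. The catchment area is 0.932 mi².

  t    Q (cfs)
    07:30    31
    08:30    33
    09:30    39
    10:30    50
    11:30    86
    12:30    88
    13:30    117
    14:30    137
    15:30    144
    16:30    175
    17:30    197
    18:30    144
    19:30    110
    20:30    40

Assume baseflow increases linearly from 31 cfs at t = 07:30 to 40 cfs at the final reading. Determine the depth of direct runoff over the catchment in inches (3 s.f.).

d ≈ 1.49 in

Direct runoff: 0.00, 1.31, 6.62, 16.92, 52.23, 53.54, 81.85, 101.15, 107.46, 137.77, 159.08, 105.38, 70.69, 0.00 cfs; ΣQ_DR = 894.0 cfs.
V = ΣQ_DR · Δt = 894.0 × 3600 s = 3.218 × 10^6 ft³.
Over A = 0.932 mi², depth = V / A = 1.49 in.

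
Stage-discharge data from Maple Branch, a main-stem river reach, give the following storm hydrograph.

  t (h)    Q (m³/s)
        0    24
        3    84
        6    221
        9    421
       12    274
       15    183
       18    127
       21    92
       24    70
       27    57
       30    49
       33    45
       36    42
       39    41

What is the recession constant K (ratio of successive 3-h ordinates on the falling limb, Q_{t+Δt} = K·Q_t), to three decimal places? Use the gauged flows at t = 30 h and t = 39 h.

K ≈ 0.942

Using the recession-limb readings at t = 30 h and t = 39 h: Q falls from 49 to 41 m³/s over 3 intervals.
K = (Q₂/Q₁)^(1/3) = (41/49)^(1/3) = 0.942.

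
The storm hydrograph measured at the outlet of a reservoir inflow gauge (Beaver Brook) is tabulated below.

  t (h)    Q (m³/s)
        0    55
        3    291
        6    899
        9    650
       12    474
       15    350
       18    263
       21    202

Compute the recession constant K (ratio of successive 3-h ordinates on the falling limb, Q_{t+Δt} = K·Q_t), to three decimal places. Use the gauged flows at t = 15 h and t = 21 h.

K ≈ 0.760

Using the recession-limb readings at t = 15 h and t = 21 h: Q falls from 350 to 202 m³/s over 2 intervals.
K = (Q₂/Q₁)^(1/2) = (202/350)^(1/2) = 0.760.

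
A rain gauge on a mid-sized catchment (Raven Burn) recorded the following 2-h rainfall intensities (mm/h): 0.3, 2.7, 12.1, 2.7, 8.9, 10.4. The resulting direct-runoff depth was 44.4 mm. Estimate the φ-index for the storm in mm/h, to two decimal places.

φ ≈ 3.07 mm/h

Only the 3 blocks with intensity above φ contribute runoff: 12.1, 8.9, 10.4 mm/h.
Σ(I−φ)·Δt = d  ⇒  (12.1+8.9+10.4 − 3φ)·2 = 44.4
φ = (31.40 − 44.4/2) / 3 = 3.07 mm/h.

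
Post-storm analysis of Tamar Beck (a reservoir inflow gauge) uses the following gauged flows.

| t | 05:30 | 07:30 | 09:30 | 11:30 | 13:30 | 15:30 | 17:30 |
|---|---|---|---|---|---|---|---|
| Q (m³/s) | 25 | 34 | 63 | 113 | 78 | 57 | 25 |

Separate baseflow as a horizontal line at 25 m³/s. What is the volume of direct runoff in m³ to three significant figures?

Direct-runoff ordinates (Q − Q_b): 0.0, 9.0, 38.0, 88.0, 53.0, 32.0, 0.0 m³/s.
ΣQ_DR = 220.0 m³/s.
With Δt = 2 h = 7200 s, V = ΣQ_DR · Δt = 220.0 × 7200 = 1.58 × 10^6 m³.

V ≈ 1.58 × 10^6 m³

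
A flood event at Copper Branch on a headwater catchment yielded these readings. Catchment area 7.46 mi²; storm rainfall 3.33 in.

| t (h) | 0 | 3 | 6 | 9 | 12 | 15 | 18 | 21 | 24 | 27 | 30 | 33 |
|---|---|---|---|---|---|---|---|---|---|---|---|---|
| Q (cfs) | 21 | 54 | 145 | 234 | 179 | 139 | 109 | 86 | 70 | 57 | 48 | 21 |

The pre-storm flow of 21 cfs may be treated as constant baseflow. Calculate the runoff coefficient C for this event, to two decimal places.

ΣQ_DR = 911.0 cfs; V = ΣQ_DR·Δt = 9.839 × 10^6 ft³.
Runoff depth d = V / A = 0.5677 in.
C = d / P = 0.5677 / 3.33 = 0.17.

C ≈ 0.17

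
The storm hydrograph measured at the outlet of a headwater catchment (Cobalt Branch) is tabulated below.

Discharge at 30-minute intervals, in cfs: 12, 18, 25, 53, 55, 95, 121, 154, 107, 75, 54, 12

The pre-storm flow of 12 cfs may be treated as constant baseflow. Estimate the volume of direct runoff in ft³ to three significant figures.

V ≈ 1.15 × 10^6 ft³

Direct-runoff ordinates (Q − Q_b): 0.0, 6.0, 13.0, 41.0, 43.0, 83.0, 109.0, 142.0, 95.0, 63.0, 42.0, 0.0 cfs.
ΣQ_DR = 637.0 cfs.
With Δt = 0.5 h = 1800 s, V = ΣQ_DR · Δt = 637.0 × 1800 = 1.15 × 10^6 ft³.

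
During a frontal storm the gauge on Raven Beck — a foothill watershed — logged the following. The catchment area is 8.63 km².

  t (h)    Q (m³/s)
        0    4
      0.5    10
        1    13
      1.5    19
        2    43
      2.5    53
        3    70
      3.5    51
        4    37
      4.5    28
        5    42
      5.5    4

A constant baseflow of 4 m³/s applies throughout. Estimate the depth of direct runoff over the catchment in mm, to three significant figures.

d ≈ 68.0 mm

Direct runoff: 0.0, 6.0, 9.0, 15.0, 39.0, 49.0, 66.0, 47.0, 33.0, 24.0, 38.0, 0.0 m³/s; ΣQ_DR = 326.0 m³/s.
V = ΣQ_DR · Δt = 326.0 × 1800 s = 5.868 × 10^5 m³.
Over A = 8.63 km², depth = V / A = 68.0 mm.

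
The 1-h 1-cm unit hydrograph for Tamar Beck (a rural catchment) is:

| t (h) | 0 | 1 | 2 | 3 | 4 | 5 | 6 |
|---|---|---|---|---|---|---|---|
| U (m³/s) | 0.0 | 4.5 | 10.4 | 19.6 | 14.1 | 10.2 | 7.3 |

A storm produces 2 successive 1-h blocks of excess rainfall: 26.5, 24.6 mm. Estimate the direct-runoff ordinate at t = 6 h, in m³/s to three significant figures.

Q ≈ 44.4 m³/s

By discrete convolution, Q_j = Σ (P_i / 10 mm) · U_{j−i}.
At t = 6 h (j=6): Q = (26.5/10)·7.3 + (24.6/10)·10.2 = 44.4 m³/s.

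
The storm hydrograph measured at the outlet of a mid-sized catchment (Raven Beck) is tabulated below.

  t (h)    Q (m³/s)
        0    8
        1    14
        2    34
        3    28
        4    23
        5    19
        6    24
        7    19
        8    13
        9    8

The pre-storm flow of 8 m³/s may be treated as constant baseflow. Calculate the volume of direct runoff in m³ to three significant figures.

V ≈ 3.96 × 10^5 m³

Direct-runoff ordinates (Q − Q_b): 0.0, 6.0, 26.0, 20.0, 15.0, 11.0, 16.0, 11.0, 5.0, 0.0 m³/s.
ΣQ_DR = 110.0 m³/s.
With Δt = 1 h = 3600 s, V = ΣQ_DR · Δt = 110.0 × 3600 = 3.96 × 10^5 m³.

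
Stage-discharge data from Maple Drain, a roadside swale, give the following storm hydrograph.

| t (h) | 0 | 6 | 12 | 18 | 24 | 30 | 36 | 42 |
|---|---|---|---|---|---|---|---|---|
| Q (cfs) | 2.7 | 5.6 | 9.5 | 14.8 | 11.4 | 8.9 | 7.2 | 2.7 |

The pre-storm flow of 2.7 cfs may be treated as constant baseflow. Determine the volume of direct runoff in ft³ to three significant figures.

V ≈ 8.90 × 10^5 ft³

Direct-runoff ordinates (Q − Q_b): 0.0, 2.9, 6.8, 12.1, 8.7, 6.2, 4.5, 0.0 cfs.
ΣQ_DR = 41.20 cfs.
With Δt = 6 h = 21600 s, V = ΣQ_DR · Δt = 41.20 × 21600 = 8.90 × 10^5 ft³.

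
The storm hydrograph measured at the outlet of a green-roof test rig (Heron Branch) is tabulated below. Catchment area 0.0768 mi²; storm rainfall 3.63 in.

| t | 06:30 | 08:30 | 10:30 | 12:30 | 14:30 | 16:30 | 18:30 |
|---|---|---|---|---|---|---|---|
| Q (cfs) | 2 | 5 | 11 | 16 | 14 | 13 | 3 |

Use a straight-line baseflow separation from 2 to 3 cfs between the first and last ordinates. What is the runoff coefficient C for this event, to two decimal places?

C ≈ 0.52

ΣQ_DR = 46.50 cfs; V = ΣQ_DR·Δt = 3.348 × 10^5 ft³.
Runoff depth d = V / A = 1.876 in.
C = d / P = 1.876 / 3.63 = 0.52.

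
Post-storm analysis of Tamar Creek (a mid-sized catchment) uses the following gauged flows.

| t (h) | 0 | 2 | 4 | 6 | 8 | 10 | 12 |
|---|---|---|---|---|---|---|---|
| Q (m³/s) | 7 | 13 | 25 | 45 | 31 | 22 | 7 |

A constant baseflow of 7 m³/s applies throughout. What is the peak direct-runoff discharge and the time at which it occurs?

Q_p = 38.0 m³/s at t = 6 h

Subtracting baseflow gives direct-runoff ordinates: 0.0, 6.0, 18.0, 38.0, 24.0, 15.0, 0.0 m³/s.
The maximum is 38.0 m³/s, occurring at the reading for t = 6 h.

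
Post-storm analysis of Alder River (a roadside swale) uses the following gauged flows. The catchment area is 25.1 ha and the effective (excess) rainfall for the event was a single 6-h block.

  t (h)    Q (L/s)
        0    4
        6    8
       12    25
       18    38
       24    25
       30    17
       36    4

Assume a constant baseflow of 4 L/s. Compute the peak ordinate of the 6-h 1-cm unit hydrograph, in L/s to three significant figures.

U_p ≈ 42.5 L/s

Direct runoff: 0.0, 4.0, 21.0, 34.0, 21.0, 13.0, 0.0 L/s; ΣQ_DR = 93.00 L/s, peak = 34.0 L/s.
Runoff depth d = ΣQ_DR·Δt / A = 93.00 × 21600 / (25.1 ha) = 8.003 mm.
The 1-cm UH is the DRH scaled by (10 mm)/d, so U_p = 34.0 × 10/8.003 = 42.5 L/s.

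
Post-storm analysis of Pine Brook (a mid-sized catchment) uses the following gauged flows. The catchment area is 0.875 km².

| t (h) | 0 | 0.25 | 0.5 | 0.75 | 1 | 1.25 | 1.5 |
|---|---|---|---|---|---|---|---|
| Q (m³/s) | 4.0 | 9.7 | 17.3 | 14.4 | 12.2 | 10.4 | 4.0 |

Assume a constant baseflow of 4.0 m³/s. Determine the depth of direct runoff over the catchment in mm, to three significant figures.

d ≈ 45.3 mm

Direct runoff: 0.0, 5.7, 13.3, 10.4, 8.2, 6.4, 0.0 m³/s; ΣQ_DR = 44.00 m³/s.
V = ΣQ_DR · Δt = 44.00 × 900 s = 39600 m³.
Over A = 0.875 km², depth = V / A = 45.3 mm.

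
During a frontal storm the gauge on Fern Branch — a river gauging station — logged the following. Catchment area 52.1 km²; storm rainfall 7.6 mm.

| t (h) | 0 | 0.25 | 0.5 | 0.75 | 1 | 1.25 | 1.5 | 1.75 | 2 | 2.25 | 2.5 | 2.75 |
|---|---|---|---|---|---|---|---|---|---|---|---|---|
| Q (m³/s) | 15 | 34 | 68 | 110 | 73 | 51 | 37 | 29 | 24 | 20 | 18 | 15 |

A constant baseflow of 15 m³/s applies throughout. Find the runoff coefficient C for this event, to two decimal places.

ΣQ_DR = 314.0 m³/s; V = ΣQ_DR·Δt = 2.826 × 10^5 m³.
Runoff depth d = V / A = 5.424 mm.
C = d / P = 5.424 / 7.6 = 0.71.

C ≈ 0.71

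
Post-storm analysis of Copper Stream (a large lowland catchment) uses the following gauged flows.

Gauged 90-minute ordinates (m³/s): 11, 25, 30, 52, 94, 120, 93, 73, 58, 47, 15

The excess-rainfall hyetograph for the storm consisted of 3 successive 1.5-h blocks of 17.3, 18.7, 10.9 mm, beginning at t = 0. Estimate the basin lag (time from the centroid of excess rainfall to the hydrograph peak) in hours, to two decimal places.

Centroid of excess rainfall: t_c = Σ P_i·t̄_i / ΣP_i = 2.0453 h (block centres at 0.75, 2.25, 3.75 h).
Hydrograph peak occurs at t = 7.5 h, so basin lag t_L = 7.5 − 2.0453 = 5.45 h.

t_L ≈ 5.45 h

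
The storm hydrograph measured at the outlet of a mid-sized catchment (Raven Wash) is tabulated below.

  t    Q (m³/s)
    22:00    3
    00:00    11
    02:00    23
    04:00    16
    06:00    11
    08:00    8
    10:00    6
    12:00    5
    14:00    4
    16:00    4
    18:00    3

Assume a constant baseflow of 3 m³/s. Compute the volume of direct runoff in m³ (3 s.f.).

Direct-runoff ordinates (Q − Q_b): 0.0, 8.0, 20.0, 13.0, 8.0, 5.0, 3.0, 2.0, 1.0, 1.0, 0.0 m³/s.
ΣQ_DR = 61.00 m³/s.
With Δt = 2 h = 7200 s, V = ΣQ_DR · Δt = 61.00 × 7200 = 4.39 × 10^5 m³.

V ≈ 4.39 × 10^5 m³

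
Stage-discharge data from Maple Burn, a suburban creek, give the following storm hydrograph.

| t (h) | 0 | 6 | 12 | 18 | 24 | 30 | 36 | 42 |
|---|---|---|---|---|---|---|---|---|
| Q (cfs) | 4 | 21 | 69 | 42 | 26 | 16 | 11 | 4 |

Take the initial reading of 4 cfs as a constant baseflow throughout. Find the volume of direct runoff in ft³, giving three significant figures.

Direct-runoff ordinates (Q − Q_b): 0.0, 17.0, 65.0, 38.0, 22.0, 12.0, 7.0, 0.0 cfs.
ΣQ_DR = 161.0 cfs.
With Δt = 6 h = 21600 s, V = ΣQ_DR · Δt = 161.0 × 21600 = 3.48 × 10^6 ft³.

V ≈ 3.48 × 10^6 ft³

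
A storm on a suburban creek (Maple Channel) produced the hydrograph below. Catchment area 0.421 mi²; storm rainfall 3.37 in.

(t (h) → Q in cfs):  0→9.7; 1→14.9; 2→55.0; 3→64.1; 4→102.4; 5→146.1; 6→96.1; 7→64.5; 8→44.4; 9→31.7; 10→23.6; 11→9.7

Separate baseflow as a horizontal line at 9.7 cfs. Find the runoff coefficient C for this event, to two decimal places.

ΣQ_DR = 545.8 cfs; V = ΣQ_DR·Δt = 1.965 × 10^6 ft³.
Runoff depth d = V / A = 2.009 in.
C = d / P = 2.009 / 3.37 = 0.60.

C ≈ 0.60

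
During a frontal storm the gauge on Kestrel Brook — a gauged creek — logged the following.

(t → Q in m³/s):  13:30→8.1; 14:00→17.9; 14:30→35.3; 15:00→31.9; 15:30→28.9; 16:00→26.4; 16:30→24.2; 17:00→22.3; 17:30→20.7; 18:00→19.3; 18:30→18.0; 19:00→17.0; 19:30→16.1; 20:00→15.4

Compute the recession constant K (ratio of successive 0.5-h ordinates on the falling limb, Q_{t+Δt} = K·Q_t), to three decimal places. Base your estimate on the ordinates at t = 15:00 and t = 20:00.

Using the recession-limb readings at t = 15:00 and t = 20:00: Q falls from 31.9 to 15.4 m³/s over 10 intervals.
K = (Q₂/Q₁)^(1/10) = (15.4/31.9)^(1/10) = 0.930.

K ≈ 0.930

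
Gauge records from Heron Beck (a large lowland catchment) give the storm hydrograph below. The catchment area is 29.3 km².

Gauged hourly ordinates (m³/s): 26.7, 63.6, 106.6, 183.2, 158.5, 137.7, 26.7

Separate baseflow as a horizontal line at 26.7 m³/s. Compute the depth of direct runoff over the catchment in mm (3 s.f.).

d ≈ 63.4 mm

Direct runoff: 0.0, 36.9, 79.9, 156.5, 131.8, 111.0, 0.0 m³/s; ΣQ_DR = 516.1 m³/s.
V = ΣQ_DR · Δt = 516.1 × 3600 s = 1.858 × 10^6 m³.
Over A = 29.3 km², depth = V / A = 63.4 mm.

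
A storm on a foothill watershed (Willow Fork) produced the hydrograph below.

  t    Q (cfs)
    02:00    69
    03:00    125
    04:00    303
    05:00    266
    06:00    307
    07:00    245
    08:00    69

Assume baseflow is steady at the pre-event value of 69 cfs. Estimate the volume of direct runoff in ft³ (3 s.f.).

V ≈ 3.24 × 10^6 ft³

Direct-runoff ordinates (Q − Q_b): 0.0, 56.0, 234.0, 197.0, 238.0, 176.0, 0.0 cfs.
ΣQ_DR = 901.0 cfs.
With Δt = 1 h = 3600 s, V = ΣQ_DR · Δt = 901.0 × 3600 = 3.24 × 10^6 ft³.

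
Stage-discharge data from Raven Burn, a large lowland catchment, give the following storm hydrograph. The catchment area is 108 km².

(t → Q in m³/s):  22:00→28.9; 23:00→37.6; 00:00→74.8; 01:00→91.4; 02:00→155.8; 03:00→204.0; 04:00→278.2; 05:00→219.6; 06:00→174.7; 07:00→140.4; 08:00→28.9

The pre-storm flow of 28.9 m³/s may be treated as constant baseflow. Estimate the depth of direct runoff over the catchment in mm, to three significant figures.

d ≈ 37.2 mm

Direct runoff: 0.0, 8.7, 45.9, 62.5, 126.9, 175.1, 249.3, 190.7, 145.8, 111.5, 0.0 m³/s; ΣQ_DR = 1116 m³/s.
V = ΣQ_DR · Δt = 1116 × 3600 s = 4.019 × 10^6 m³.
Over A = 108 km², depth = V / A = 37.2 mm.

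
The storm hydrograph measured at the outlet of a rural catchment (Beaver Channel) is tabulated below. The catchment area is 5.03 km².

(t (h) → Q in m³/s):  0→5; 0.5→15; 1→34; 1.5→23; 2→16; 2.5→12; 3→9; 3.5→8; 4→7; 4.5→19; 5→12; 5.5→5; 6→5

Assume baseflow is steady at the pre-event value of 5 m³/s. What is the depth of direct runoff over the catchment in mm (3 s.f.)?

d ≈ 37.6 mm

Direct runoff: 0.0, 10.0, 29.0, 18.0, 11.0, 7.0, 4.0, 3.0, 2.0, 14.0, 7.0, 0.0, 0.0 m³/s; ΣQ_DR = 105.0 m³/s.
V = ΣQ_DR · Δt = 105.0 × 1800 s = 1.890 × 10^5 m³.
Over A = 5.03 km², depth = V / A = 37.6 mm.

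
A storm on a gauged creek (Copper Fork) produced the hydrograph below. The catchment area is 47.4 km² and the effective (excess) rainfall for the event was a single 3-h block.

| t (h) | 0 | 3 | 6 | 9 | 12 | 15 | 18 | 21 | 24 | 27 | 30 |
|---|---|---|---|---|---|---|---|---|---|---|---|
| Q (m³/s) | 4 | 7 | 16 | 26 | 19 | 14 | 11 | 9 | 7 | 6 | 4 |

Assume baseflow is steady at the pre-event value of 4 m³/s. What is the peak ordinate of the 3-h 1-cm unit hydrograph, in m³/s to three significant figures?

U_p ≈ 12.2 m³/s

Direct runoff: 0.0, 3.0, 12.0, 22.0, 15.0, 10.0, 7.0, 5.0, 3.0, 2.0, 0.0 m³/s; ΣQ_DR = 79.00 m³/s, peak = 22.0 m³/s.
Runoff depth d = ΣQ_DR·Δt / A = 79.00 × 10800 / (47.4 km²) = 18.00 mm.
The 1-cm UH is the DRH scaled by (10 mm)/d, so U_p = 22.0 × 10/18.00 = 12.2 m³/s.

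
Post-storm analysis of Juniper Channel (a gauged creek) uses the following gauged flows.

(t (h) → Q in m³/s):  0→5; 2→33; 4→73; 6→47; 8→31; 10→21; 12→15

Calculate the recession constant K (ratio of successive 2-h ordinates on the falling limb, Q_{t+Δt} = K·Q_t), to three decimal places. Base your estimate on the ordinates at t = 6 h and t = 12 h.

K ≈ 0.683

Using the recession-limb readings at t = 6 h and t = 12 h: Q falls from 47 to 15 m³/s over 3 intervals.
K = (Q₂/Q₁)^(1/3) = (15/47)^(1/3) = 0.683.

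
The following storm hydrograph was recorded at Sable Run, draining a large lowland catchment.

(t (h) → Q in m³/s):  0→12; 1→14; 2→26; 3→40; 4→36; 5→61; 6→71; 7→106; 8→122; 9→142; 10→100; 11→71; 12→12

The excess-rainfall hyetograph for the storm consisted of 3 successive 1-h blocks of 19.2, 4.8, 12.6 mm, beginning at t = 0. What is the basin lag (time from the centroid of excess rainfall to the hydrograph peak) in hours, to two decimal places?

t_L ≈ 7.68 h

Centroid of excess rainfall: t_c = Σ P_i·t̄_i / ΣP_i = 1.3197 h (block centres at 0.5, 1.5, 2.5 h).
Hydrograph peak occurs at t = 9 h, so basin lag t_L = 9 − 1.3197 = 7.68 h.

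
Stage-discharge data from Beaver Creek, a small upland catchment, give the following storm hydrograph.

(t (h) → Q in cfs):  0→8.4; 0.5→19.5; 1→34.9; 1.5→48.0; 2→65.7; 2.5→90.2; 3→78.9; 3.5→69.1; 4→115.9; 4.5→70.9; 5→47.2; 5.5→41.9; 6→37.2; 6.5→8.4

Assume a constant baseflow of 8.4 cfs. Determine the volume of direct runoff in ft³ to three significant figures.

V ≈ 1.11 × 10^6 ft³

Direct-runoff ordinates (Q − Q_b): 0.0, 11.1, 26.5, 39.6, 57.3, 81.8, 70.5, 60.7, 107.5, 62.5, 38.8, 33.5, 28.8, 0.0 cfs.
ΣQ_DR = 618.6 cfs.
With Δt = 0.5 h = 1800 s, V = ΣQ_DR · Δt = 618.6 × 1800 = 1.11 × 10^6 ft³.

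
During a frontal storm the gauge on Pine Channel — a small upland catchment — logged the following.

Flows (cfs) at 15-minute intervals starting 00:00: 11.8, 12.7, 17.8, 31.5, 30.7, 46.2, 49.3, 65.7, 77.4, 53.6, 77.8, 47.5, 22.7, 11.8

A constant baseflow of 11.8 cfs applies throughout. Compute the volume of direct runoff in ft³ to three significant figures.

V ≈ 3.52 × 10^5 ft³

Direct-runoff ordinates (Q − Q_b): 0.0, 0.9, 6.0, 19.7, 18.9, 34.4, 37.5, 53.9, 65.6, 41.8, 66.0, 35.7, 10.9, 0.0 cfs.
ΣQ_DR = 391.3 cfs.
With Δt = 0.25 h = 900 s, V = ΣQ_DR · Δt = 391.3 × 900 = 3.52 × 10^5 ft³.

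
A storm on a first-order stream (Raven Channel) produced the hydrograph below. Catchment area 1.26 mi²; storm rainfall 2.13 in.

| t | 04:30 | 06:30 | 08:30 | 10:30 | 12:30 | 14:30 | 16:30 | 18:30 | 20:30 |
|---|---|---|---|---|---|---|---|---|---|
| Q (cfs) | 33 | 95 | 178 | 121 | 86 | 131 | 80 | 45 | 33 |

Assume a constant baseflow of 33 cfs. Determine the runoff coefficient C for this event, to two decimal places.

C ≈ 0.58

ΣQ_DR = 505.0 cfs; V = ΣQ_DR·Δt = 3.636 × 10^6 ft³.
Runoff depth d = V / A = 1.242 in.
C = d / P = 1.242 / 2.13 = 0.58.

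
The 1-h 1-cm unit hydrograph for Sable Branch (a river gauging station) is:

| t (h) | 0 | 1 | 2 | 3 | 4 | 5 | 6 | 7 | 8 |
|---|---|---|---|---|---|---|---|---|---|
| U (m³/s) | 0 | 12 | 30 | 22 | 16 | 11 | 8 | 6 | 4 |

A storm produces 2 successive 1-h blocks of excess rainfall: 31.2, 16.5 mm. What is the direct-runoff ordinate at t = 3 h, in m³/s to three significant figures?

Q ≈ 118 m³/s

By discrete convolution, Q_j = Σ (P_i / 10 mm) · U_{j−i}.
At t = 3 h (j=3): Q = (31.2/10)·22 + (16.5/10)·30 = 118 m³/s.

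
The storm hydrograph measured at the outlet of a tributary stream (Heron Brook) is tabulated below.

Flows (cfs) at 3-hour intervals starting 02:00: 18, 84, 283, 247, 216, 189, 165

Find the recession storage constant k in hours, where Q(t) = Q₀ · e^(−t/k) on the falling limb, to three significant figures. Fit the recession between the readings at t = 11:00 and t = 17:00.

k ≈ 22.4 h

On the falling limb, Q drops from 247 to 189 cfs between t = 11:00 and t = 17:00 (Δt = 6 h).
k = −Δt / ln(Q₂/Q₁) = −6 / ln(189/247) = 22.4 h.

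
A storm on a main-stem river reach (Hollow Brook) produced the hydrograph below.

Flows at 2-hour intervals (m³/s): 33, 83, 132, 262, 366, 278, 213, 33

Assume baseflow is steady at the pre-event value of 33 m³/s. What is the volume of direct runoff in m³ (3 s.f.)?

V ≈ 8.18 × 10^6 m³

Direct-runoff ordinates (Q − Q_b): 0.0, 50.0, 99.0, 229.0, 333.0, 245.0, 180.0, 0.0 m³/s.
ΣQ_DR = 1136 m³/s.
With Δt = 2 h = 7200 s, V = ΣQ_DR · Δt = 1136 × 7200 = 8.18 × 10^6 m³.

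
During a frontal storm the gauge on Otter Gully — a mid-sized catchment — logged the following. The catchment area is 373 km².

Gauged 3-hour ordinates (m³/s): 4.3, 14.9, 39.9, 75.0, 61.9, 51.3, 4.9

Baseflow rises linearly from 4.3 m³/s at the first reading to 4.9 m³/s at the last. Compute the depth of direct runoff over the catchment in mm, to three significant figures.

d ≈ 6.37 mm

Direct runoff: 0.00, 10.50, 35.40, 70.40, 57.20, 46.50, 0.00 m³/s; ΣQ_DR = 220.0 m³/s.
V = ΣQ_DR · Δt = 220.0 × 10800 s = 2.376 × 10^6 m³.
Over A = 373 km², depth = V / A = 6.37 mm.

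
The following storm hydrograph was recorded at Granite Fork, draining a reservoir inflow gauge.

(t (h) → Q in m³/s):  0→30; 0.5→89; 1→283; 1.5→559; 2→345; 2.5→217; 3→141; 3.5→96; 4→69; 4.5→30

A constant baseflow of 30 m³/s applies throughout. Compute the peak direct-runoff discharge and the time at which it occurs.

Subtracting baseflow gives direct-runoff ordinates: 0.0, 59.0, 253.0, 529.0, 315.0, 187.0, 111.0, 66.0, 39.0, 0.0 m³/s.
The maximum is 529.0 m³/s, occurring at the reading for t = 1.5 h.

Q_p = 529.0 m³/s at t = 1.5 h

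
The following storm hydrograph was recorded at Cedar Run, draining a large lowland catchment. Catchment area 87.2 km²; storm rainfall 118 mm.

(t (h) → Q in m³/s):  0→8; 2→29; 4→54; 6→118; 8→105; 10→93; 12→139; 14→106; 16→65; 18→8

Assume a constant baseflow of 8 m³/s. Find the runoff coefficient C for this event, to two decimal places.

ΣQ_DR = 645.0 m³/s; V = ΣQ_DR·Δt = 4.644 × 10^6 m³.
Runoff depth d = V / A = 53.26 mm.
C = d / P = 53.26 / 118 = 0.45.

C ≈ 0.45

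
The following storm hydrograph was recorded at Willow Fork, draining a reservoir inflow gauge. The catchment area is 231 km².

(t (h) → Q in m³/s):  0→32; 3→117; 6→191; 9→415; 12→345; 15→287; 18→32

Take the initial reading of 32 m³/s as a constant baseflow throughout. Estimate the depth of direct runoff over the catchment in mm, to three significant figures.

Direct runoff: 0.0, 85.0, 159.0, 383.0, 313.0, 255.0, 0.0 m³/s; ΣQ_DR = 1195 m³/s.
V = ΣQ_DR · Δt = 1195 × 10800 s = 1.291 × 10^7 m³.
Over A = 231 km², depth = V / A = 55.9 mm.

d ≈ 55.9 mm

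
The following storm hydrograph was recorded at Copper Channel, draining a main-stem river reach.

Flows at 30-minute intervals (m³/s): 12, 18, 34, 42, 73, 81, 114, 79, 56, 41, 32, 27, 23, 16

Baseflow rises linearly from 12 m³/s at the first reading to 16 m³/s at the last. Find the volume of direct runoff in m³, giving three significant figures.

Direct-runoff ordinates (Q − Q_b): 0.00, 5.69, 21.38, 29.08, 59.77, 67.46, 100.15, 64.85, 41.54, 26.23, 16.92, 11.62, 7.31, 0.00 m³/s.
ΣQ_DR = 452.0 m³/s.
With Δt = 0.5 h = 1800 s, V = ΣQ_DR · Δt = 452.0 × 1800 = 8.14 × 10^5 m³.

V ≈ 8.14 × 10^5 m³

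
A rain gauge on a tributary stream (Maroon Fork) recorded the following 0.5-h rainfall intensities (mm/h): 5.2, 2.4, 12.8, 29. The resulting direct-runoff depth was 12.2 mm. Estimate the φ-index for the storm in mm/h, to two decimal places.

φ ≈ 8.70 mm/h

Only the 2 blocks with intensity above φ contribute runoff: 12.8, 29 mm/h.
Σ(I−φ)·Δt = d  ⇒  (12.8+29 − 2φ)·0.5 = 12.2
φ = (41.80 − 12.2/0.5) / 2 = 8.70 mm/h.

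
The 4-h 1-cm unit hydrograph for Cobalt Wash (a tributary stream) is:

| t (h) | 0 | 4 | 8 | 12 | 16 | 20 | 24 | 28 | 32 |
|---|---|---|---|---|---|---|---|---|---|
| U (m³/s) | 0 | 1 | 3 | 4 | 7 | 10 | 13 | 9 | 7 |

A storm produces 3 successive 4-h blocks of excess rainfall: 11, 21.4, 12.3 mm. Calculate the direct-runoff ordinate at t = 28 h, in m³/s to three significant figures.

By discrete convolution, Q_j = Σ (P_i / 10 mm) · U_{j−i}.
At t = 28 h (j=7): Q = (11/10)·9 + (21.4/10)·13 + (12.3/10)·10 = 50.0 m³/s.

Q ≈ 50.0 m³/s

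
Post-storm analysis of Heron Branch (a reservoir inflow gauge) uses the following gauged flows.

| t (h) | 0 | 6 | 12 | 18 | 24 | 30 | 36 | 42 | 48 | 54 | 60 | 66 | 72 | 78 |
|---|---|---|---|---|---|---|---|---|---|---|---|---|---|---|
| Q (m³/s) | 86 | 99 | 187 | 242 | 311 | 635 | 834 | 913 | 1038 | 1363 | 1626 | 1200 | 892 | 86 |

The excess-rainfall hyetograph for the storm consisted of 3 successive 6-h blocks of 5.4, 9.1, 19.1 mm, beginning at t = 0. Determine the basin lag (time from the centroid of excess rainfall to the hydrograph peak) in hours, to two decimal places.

Centroid of excess rainfall: t_c = Σ P_i·t̄_i / ΣP_i = 11.4464 h (block centres at 3, 9, 15 h).
Hydrograph peak occurs at t = 60 h, so basin lag t_L = 60 − 11.4464 = 48.55 h.

t_L ≈ 48.55 h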